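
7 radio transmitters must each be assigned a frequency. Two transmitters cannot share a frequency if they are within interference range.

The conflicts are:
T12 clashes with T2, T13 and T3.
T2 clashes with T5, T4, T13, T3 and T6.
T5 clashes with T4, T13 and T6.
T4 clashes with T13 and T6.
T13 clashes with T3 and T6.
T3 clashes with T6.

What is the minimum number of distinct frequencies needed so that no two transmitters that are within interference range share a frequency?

T2, T5, T4, T13, T6 all conflict with each other, so at least 5 frequencies are needed.
Using 5 frequencies: T12=3, T2=2, T5=5, T4=4, T13=1, T3=4, T6=3. Every pair that conflicts lands in different frequencies.

5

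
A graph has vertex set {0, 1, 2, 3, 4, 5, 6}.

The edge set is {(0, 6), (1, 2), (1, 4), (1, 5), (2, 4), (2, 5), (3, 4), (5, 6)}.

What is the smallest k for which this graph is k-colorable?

3

1, 2, 5 are pairwise adjacent, so at least 3 colors are needed.
3 colors suffice: color red → {0, 4, 5}; color blue → {1, 3, 6}; color green → {2}. Every edge joins two different colors.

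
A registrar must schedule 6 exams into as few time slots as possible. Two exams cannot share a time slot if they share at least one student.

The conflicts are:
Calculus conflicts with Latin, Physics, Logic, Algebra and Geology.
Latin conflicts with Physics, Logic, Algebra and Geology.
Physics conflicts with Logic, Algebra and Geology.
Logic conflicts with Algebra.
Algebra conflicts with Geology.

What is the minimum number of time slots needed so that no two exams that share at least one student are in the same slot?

5

Calculus, Latin, Physics, Logic, Algebra all conflict with each other, so at least 5 time slots are needed.
Using 5 time slots: Calculus=4, Latin=1, Physics=3, Logic=5, Algebra=2, Geology=5. No two conflicting exams share a time slot.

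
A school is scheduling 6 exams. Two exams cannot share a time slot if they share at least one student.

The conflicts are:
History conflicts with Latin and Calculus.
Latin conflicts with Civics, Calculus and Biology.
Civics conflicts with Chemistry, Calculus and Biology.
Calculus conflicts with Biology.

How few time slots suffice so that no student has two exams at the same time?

4

Latin, Civics, Calculus, Biology are mutually in conflict, so at least 4 time slots are needed.
4 time slots suffice: time slot 1 → {Chemistry, Calculus}; time slot 2 → {Latin}; time slot 3 → {History, Civics}; time slot 4 → {Biology}. Every pair that conflicts lands in different time slots.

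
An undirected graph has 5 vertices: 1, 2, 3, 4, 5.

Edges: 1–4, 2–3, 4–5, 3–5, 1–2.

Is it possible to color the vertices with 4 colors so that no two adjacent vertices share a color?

Yes

The chromatic number is 3. The cycle 3-5-4-1-2-3 has odd length 5, so it cannot be 2-colored; at least 3 colors are needed.
3 colors suffice: color a → {3, 4}; color b → {2, 5}; color c → {1}.
Since 4 ≥ 3, a proper 4-coloring certainly exists.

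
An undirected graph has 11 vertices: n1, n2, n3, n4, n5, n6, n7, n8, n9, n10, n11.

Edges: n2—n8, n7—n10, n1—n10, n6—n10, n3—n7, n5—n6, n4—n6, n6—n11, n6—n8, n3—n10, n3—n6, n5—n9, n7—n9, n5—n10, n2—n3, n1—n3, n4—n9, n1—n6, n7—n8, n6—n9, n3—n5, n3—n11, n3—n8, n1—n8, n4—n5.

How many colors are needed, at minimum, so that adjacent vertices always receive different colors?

4

n4, n5, n6, n9 are pairwise adjacent (a clique of size 4), so at least 4 colors are needed.
A valid assignment using 4 colors: n1=3, n2=1, n3=2, n4=4, n5=3, n6=1, n7=1, n8=4, n9=2, n10=4, n11=3. Each edge has distinct colors on its endpoints.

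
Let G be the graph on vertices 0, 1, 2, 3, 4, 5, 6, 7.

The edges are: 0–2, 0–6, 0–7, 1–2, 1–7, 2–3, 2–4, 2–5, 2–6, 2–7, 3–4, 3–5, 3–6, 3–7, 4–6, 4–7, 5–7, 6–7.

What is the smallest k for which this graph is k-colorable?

2, 3, 4, 6, 7 form a clique, so at least 5 colors are needed.
5 colors suffice: 0=yellow, 1=green, 2=blue, 3=yellow, 4=purple, 5=green, 6=green, 7=red. No two adjacent vertices share a color.

5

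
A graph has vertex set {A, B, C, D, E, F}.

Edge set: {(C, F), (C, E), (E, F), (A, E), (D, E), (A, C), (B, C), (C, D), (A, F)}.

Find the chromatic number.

4

A, C, E, F form a clique, so at least 4 colors are needed.
4 colors suffice: color 1 → {C}; color 2 → {B, E}; color 3 → {D, F}; color 4 → {A}. Each edge has distinct colors on its endpoints.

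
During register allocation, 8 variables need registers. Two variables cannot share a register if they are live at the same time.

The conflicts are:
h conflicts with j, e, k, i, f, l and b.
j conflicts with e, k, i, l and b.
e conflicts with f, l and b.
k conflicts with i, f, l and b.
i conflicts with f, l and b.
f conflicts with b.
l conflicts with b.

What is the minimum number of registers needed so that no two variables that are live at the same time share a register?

h, j, k, i, l, b pairwise conflict, so at least 6 registers are needed.
6 registers suffice: register 1 → {h}; register 2 → {b}; register 3 → {f, l}; register 4 → {e, k}; register 5 → {j}; register 6 → {i}. No two conflicting variables share a register.

6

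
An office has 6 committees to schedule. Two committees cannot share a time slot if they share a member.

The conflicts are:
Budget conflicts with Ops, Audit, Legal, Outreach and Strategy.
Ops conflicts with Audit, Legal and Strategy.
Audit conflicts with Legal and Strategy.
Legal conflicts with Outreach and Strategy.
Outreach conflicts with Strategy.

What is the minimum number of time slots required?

Budget, Ops, Audit, Legal, Strategy are mutually in conflict, so at least 5 time slots are needed.
5 time slots suffice: time slot 1 → {Legal}; time slot 2 → {Budget}; time slot 3 → {Strategy}; time slot 4 → {Audit, Outreach}; time slot 5 → {Ops}. Every pair that conflicts lands in different time slots.

5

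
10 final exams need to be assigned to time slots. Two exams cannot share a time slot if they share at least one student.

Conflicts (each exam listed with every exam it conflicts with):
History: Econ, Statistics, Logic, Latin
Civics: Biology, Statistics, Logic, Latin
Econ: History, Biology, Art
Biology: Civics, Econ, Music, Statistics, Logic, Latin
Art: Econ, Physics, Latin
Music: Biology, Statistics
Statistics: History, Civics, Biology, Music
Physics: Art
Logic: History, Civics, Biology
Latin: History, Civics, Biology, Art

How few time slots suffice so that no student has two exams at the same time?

Civics, Biology, Logic are mutually in conflict, so at least 3 time slots are needed.
3 time slots suffice: time slot 1 → {History, Biology, Art}; time slot 2 → {Econ, Statistics, Physics, Logic, Latin}; time slot 3 → {Civics, Music}. No two conflicting exams share a time slot.

3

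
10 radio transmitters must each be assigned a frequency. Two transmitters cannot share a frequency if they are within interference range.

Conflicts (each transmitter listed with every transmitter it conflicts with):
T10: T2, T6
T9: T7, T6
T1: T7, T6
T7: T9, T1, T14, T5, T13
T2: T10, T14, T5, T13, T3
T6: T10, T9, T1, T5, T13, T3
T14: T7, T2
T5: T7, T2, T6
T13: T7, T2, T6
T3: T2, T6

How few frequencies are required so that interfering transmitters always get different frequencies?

2

T10 and T2 conflict, so at least 2 frequencies are needed.
2 frequencies suffice: T10=2, T9=2, T1=2, T7=1, T2=1, T6=1, T14=2, T5=2, T13=2, T3=2. Each listed conflict is separated.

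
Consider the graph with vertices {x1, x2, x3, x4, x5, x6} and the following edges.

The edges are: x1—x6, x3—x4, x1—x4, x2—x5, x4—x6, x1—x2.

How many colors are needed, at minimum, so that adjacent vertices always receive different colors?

3

x1, x4, x6 form a triangle, so at least 3 colors are needed.
A valid assignment using 3 colors: x1=blue, x2=red, x3=blue, x4=red, x5=blue, x6=green. Every edge joins two different colors.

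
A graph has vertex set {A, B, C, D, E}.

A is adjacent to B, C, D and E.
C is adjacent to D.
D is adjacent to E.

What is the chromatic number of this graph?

3

A, C, D are pairwise adjacent, so at least 3 colors are needed.
3 colors suffice: color 1 → {A}; color 2 → {B, D}; color 3 → {C, E}. Each edge has distinct colors on its endpoints.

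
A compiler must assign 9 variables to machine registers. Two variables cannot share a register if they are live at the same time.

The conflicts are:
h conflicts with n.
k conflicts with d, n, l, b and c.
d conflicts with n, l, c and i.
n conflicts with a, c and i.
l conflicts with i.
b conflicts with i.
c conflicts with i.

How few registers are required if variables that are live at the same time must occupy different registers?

4

k, d, n, c are mutually in conflict, so at least 4 registers are needed.
4 registers suffice: register 1 → {n, l, b}; register 2 → {h, d, a}; register 3 → {k, i}; register 4 → {c}. No two conflicting variables share a register.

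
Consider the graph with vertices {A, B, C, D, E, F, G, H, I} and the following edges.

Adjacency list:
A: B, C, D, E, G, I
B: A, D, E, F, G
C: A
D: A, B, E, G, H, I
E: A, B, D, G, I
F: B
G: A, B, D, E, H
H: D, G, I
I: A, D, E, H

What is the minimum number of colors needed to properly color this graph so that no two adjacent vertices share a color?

A, B, D, E, G are mutually adjacent (a clique of size 5), so at least 5 colors are needed.
One proper 5-coloring: A=2, B=4, C=1, D=1, E=3, F=1, G=5, H=2, I=4. Every edge joins two different colors.

5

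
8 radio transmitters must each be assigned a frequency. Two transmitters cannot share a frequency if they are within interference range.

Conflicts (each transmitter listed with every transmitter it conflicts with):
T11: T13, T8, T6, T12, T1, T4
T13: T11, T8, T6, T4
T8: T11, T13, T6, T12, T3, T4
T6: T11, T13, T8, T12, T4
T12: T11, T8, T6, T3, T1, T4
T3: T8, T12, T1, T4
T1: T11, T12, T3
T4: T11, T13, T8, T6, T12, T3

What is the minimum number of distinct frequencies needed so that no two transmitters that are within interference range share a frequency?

T11, T8, T6, T12, T4 all conflict with each other, so at least 5 frequencies are needed.
A valid assignment using 5 frequencies: T11=3, T13=4, T8=1, T6=5, T12=4, T3=3, T1=1, T4=2. No two conflicting transmitters share a frequency.

5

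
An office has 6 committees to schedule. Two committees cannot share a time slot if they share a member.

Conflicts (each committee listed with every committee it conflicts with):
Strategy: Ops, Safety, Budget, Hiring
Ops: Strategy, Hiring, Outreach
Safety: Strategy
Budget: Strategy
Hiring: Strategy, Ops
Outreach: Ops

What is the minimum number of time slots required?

Strategy, Ops, Hiring are mutually in conflict, so at least 3 time slots are needed.
Using 3 time slots: Strategy=1, Ops=2, Safety=2, Budget=2, Hiring=3, Outreach=1. Every pair that conflicts lands in different time slots.

3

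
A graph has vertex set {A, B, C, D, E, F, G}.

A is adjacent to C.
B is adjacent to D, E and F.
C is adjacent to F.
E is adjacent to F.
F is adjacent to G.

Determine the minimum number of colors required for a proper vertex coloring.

3

B, E, F form a triangle, so at least 3 colors are needed.
3 colors suffice: color 1 → {A, D, F}; color 2 → {B, C, G}; color 3 → {E}. Each edge has distinct colors on its endpoints.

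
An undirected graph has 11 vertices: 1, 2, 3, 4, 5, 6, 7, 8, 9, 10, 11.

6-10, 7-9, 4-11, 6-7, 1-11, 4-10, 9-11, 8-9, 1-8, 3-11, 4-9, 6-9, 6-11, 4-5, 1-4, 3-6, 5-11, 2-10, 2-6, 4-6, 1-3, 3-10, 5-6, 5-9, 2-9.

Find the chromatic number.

5

4, 5, 6, 9, 11 are mutually adjacent (a clique of size 5), so at least 5 colors are needed.
5 colors suffice: color a → {1, 6}; color b → {9, 10}; color c → {2, 3, 4, 7, 8}; color d → {11}; color e → {5}. Each edge has distinct colors on its endpoints.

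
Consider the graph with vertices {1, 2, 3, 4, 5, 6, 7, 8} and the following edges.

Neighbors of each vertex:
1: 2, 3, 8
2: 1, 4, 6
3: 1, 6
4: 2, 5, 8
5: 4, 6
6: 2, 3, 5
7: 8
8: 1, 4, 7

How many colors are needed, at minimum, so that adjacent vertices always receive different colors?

2

2 and 4 are adjacent, so at least 2 colors are needed.
2 colors suffice: color red → {2, 3, 5, 8}; color blue → {1, 4, 6, 7}. Every edge joins two different colors.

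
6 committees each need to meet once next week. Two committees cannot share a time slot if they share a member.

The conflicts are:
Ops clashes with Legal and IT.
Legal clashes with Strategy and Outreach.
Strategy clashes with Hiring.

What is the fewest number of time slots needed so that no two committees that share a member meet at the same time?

Legal and Outreach conflict, so at least 2 time slots are needed.
2 time slots suffice: Ops=2, Legal=1, Strategy=2, Hiring=1, Outreach=2, IT=1. Every pair that conflicts lands in different time slots.

2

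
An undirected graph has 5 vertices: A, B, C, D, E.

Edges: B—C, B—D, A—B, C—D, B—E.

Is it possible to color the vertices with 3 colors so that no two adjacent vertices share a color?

The chromatic number is 3. B, C, D form a triangle, so at least 3 colors are needed.
3 colors suffice: color red → {B}; color blue → {A, C, E}; color green → {D}.
That is already a proper 3-coloring.

Yes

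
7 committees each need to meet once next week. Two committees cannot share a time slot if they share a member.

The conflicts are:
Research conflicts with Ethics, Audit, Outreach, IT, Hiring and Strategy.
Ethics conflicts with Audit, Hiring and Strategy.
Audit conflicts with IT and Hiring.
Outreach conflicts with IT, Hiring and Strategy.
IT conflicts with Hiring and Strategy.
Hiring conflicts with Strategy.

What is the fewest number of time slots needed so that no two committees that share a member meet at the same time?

Research, Outreach, IT, Hiring, Strategy all conflict with each other, so at least 5 time slots are needed.
5 time slots suffice: time slot 1 → {Research}; time slot 2 → {Hiring}; time slot 3 → {Ethics, IT}; time slot 4 → {Audit, Strategy}; time slot 5 → {Outreach}. Every pair that conflicts lands in different time slots.

5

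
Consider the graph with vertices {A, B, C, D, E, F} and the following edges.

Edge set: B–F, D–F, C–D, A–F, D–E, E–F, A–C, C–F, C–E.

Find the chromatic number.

4

C, D, E, F are pairwise adjacent (a clique of size 4), so at least 4 colors are needed.
4 colors suffice: color 1 → {F}; color 2 → {B, C}; color 3 → {A, E}; color 4 → {D}. No two adjacent vertices share a color.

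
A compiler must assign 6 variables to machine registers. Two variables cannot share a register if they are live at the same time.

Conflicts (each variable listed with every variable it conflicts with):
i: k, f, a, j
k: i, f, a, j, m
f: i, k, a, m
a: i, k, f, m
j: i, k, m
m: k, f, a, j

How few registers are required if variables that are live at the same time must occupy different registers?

i, k, f, a all conflict with each other, so at least 4 registers are needed.
4 registers suffice: register 1 → {k}; register 2 → {f, j}; register 3 → {i, m}; register 4 → {a}. Each listed conflict is separated.

4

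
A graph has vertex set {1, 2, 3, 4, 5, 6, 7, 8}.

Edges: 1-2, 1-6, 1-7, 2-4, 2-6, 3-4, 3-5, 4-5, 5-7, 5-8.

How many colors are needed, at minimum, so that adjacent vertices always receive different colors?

3

3, 4, 5 are pairwise adjacent, so at least 3 colors are needed.
3 colors suffice: 1=b, 2=a, 3=c, 4=b, 5=a, 6=c, 7=c, 8=b. Every edge joins two different colors.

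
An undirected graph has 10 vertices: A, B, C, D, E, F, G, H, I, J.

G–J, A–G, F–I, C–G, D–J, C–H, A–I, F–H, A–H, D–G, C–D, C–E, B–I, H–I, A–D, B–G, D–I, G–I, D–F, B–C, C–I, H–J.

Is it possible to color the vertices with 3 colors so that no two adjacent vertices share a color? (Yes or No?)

A, D, G, I are mutually adjacent (a clique of size 4), so at least 4 colors are needed.
So 3 colors are not enough.

No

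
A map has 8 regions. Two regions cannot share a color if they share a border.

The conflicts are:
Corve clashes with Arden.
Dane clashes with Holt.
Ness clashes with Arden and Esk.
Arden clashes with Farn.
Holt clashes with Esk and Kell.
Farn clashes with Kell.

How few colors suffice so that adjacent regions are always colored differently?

2

Corve and Arden conflict, so at least 2 colors are needed.
One proper 2-coloring: Corve=1, Dane=2, Ness=1, Arden=2, Holt=1, Farn=1, Esk=2, Kell=2. Every pair that conflicts lands in different colors.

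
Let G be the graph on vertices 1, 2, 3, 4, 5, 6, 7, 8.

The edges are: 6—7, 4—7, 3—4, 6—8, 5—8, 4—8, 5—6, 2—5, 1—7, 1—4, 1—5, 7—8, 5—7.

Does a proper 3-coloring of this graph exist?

No

5, 6, 7, 8 are mutually adjacent (a clique of size 4), so at least 4 colors are needed.
So 3 colors are not enough.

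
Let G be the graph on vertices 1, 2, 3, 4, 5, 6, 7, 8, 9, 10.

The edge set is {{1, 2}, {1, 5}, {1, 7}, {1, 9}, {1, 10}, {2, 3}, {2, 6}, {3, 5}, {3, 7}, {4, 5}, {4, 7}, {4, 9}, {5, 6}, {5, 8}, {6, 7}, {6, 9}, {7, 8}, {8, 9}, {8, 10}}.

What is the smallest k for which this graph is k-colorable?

1 and 9 are adjacent, so at least 2 colors are needed.
2 colors suffice: color red → {2, 5, 7, 9, 10}; color blue → {1, 3, 4, 6, 8}. No two adjacent vertices share a color.

2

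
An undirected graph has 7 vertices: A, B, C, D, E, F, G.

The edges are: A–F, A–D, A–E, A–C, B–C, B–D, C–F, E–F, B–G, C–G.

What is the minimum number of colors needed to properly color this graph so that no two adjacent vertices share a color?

3

A, E, F are mutually adjacent, so at least 3 colors are needed.
3 colors suffice: color red → {A, B}; color blue → {C, D, E}; color green → {F, G}. Every edge joins two different colors.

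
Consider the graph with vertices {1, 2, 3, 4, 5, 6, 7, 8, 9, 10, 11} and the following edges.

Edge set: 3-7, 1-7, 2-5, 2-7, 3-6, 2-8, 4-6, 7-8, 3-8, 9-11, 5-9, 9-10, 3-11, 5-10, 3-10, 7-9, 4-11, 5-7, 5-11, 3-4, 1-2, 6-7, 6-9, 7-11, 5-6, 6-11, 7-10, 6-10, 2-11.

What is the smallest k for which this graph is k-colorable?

5, 6, 7, 9, 10 are pairwise adjacent (a clique of size 5), so at least 5 colors are needed.
5 colors suffice: 1=c, 2=b, 3=d, 4=a, 5=d, 6=b, 7=a, 8=c, 9=e, 10=c, 11=c. No two adjacent vertices share a color.

5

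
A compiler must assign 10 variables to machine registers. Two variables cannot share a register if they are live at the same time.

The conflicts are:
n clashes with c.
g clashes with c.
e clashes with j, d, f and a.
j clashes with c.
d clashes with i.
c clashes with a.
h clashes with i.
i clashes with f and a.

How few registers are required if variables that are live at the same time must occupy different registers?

2

e and d conflict, so at least 2 registers are needed.
2 registers suffice: n=2, g=2, e=1, j=2, d=2, c=1, h=2, i=1, f=2, a=2. Every pair that conflicts lands in different registers.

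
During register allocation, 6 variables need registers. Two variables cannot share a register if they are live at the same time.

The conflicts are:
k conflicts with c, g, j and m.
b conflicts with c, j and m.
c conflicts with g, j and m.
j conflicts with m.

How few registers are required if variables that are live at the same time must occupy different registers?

k, c, j, m pairwise conflict, so at least 4 registers are needed.
Using 4 registers: k=2, b=2, c=1, g=3, j=3, m=4. No two conflicting variables share a register.

4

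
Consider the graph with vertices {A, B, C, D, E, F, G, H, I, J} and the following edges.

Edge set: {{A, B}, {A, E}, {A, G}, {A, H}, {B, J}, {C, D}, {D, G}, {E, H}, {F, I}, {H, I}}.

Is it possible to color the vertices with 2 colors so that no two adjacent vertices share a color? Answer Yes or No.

A, E, H are pairwise adjacent, so at least 3 colors are needed.
So 2 colors are not enough.

No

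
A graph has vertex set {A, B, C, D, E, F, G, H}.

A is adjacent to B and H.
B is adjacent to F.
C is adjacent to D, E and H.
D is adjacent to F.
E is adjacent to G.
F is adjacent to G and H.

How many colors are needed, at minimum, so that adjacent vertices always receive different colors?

The cycle E-C-D-F-G-E has odd length 5, so it cannot be 2-colored; at least 3 colors are needed.
A valid assignment using 3 colors: A=1, B=2, C=1, D=2, E=3, F=1, G=2, H=2. No two adjacent vertices share a color.

3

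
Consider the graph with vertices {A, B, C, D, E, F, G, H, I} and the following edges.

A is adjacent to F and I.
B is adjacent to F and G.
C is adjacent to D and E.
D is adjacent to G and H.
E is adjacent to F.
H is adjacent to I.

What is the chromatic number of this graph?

3

The cycle G-B-F-A-I-H-D-G has odd length 7, so it cannot be 2-colored; at least 3 colors are needed.
3 colors suffice: color red → {D, F, I}; color blue → {A, B, E, H}; color green → {C, G}. No two adjacent vertices share a color.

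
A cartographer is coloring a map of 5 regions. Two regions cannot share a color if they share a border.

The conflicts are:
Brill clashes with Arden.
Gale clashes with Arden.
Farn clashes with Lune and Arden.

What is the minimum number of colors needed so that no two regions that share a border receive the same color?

2

Brill and Arden conflict, so at least 2 colors are needed.
One proper 2-coloring: Brill=2, Gale=2, Farn=2, Lune=1, Arden=1. Every pair that conflicts lands in different colors.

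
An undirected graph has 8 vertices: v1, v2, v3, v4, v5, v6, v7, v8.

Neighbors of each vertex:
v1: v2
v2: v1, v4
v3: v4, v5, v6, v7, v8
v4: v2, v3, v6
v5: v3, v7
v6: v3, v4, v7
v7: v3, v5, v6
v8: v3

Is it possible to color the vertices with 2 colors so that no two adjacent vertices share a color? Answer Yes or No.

No

v3, v4, v6 are mutually adjacent, so at least 3 colors are needed.
So 2 colors are not enough.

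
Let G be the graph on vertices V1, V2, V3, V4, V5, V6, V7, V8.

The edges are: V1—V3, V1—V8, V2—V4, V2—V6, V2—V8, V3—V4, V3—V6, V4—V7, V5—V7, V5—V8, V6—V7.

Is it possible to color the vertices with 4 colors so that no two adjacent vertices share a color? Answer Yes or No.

The chromatic number is 3. The cycle V2-V6-V3-V1-V8-V2 has odd length 5, so it cannot be 2-colored; at least 3 colors are needed.
3 colors suffice: color R → {V3, V7, V8}; color B → {V1, V4, V5, V6}; color G → {V2}.
Since 4 ≥ 3, a proper 4-coloring certainly exists.

Yes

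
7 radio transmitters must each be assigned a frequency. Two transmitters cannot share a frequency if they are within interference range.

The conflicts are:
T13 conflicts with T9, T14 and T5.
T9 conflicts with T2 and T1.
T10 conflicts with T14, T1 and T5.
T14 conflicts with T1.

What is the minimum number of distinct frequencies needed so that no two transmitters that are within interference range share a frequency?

3

T10, T14, T1 all conflict with each other, so at least 3 frequencies are needed.
3 frequencies suffice: T13=2, T9=1, T10=2, T2=2, T14=1, T1=3, T5=1. No two conflicting transmitters share a frequency.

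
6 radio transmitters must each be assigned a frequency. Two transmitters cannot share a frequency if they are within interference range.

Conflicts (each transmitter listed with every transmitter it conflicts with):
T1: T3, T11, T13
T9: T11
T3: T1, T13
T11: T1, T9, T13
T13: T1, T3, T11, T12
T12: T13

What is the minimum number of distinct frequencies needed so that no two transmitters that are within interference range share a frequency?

3

T1, T3, T13 all conflict with each other, so at least 3 frequencies are needed.
Using 3 frequencies: T1=3, T9=1, T3=2, T11=2, T13=1, T12=2. No two conflicting transmitters share a frequency.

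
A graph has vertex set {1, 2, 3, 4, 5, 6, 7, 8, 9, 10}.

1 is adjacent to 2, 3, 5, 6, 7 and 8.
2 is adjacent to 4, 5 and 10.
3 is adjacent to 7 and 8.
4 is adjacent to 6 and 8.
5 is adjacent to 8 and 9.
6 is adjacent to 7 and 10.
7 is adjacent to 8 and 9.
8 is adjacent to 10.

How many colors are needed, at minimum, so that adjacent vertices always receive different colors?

4

1, 3, 7, 8 are pairwise adjacent (a clique of size 4), so at least 4 colors are needed.
One proper 4-coloring: 1=blue, 2=red, 3=yellow, 4=blue, 5=green, 6=red, 7=green, 8=red, 9=red, 10=blue. Each edge has distinct colors on its endpoints.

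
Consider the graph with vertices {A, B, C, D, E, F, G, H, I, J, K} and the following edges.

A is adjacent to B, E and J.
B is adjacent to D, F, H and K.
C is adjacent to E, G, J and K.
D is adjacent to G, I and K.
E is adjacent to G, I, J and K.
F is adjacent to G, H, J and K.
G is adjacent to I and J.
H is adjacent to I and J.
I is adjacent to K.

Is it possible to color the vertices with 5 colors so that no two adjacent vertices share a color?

The chromatic number is 4. C, E, G, J are pairwise adjacent (a clique of size 4), so at least 4 colors are needed.
4 colors suffice: color red → {A, G, H, K}; color blue → {B, I, J}; color green → {D, E, F}; color yellow → {C}.
Since 5 ≥ 4, a proper 5-coloring certainly exists.

Yes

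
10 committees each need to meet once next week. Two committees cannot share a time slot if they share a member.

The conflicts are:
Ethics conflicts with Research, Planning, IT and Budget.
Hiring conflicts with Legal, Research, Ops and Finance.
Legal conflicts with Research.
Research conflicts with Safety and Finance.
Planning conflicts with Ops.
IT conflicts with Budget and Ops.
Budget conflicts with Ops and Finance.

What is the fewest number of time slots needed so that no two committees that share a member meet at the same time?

3

Hiring, Research, Finance pairwise conflict, so at least 3 time slots are needed.
3 time slots suffice: time slot 1 → {Research, Planning, Budget}; time slot 2 → {Ethics, Legal, Safety, Ops, Finance}; time slot 3 → {Hiring, IT}. Each listed conflict is separated.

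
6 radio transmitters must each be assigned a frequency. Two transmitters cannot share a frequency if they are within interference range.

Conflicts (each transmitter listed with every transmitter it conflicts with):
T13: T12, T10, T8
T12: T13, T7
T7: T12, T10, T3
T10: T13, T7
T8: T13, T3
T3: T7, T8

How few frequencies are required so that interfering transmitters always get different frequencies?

The cycle T3-T7-T10-T13-T8-T3 has odd length 5, so it cannot be 2-colored; at least 3 frequencies are needed.
3 frequencies suffice: frequency 1 → {T13, T7}; frequency 2 → {T12, T10, T3}; frequency 3 → {T8}. No two conflicting transmitters share a frequency.

3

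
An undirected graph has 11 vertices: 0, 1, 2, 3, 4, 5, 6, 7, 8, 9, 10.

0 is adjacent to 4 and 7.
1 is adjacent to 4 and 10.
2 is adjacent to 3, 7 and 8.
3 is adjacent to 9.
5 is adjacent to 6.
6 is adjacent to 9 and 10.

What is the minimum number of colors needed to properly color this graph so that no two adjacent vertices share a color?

The cycle 1-10-6-9-3-2-7-0-4-1 has odd length 9, so it cannot be 2-colored; at least 3 colors are needed.
One proper 3-coloring: 0=green, 1=blue, 2=red, 3=blue, 4=red, 5=blue, 6=red, 7=blue, 8=blue, 9=green, 10=green. Every edge joins two different colors.

3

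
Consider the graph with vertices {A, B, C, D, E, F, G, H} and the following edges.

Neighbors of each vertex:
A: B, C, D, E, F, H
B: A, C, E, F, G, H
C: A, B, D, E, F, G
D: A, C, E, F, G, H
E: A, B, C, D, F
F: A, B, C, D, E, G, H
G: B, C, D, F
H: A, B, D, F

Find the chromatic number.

5

A, B, C, E, F form a clique, so at least 5 colors are needed.
A valid assignment using 5 colors: A=yellow, B=green, C=blue, D=green, E=purple, F=red, G=yellow, H=blue. Every edge joins two different colors.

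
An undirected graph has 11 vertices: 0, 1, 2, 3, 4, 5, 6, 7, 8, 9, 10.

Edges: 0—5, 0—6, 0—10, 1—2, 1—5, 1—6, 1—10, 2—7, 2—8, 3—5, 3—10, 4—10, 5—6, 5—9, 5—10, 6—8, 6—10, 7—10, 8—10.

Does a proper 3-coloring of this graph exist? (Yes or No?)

No

1, 5, 6, 10 form a clique, so at least 4 colors are needed.
So 3 colors are not enough.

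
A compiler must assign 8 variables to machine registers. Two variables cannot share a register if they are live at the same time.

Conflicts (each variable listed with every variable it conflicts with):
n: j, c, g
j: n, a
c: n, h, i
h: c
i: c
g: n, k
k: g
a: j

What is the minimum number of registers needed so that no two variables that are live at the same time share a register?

2

c and i conflict, so at least 2 registers are needed.
2 registers suffice: n=2, j=1, c=1, h=2, i=2, g=1, k=2, a=2. Every pair that conflicts lands in different registers.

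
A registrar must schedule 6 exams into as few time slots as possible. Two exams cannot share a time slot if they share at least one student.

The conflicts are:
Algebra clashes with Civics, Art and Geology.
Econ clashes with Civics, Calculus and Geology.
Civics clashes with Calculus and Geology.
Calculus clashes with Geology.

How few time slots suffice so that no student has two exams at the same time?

Econ, Civics, Calculus, Geology pairwise conflict, so at least 4 time slots are needed.
4 time slots suffice: time slot 1 → {Art, Geology}; time slot 2 → {Civics}; time slot 3 → {Algebra, Econ}; time slot 4 → {Calculus}. No two conflicting exams share a time slot.

4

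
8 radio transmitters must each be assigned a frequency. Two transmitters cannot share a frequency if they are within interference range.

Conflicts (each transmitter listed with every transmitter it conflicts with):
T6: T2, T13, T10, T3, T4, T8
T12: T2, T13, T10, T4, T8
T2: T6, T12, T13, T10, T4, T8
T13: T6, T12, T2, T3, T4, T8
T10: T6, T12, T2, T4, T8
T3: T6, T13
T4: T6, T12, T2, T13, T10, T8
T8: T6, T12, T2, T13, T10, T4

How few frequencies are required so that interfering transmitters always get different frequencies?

5

T12, T2, T10, T4, T8 are mutually in conflict, so at least 5 frequencies are needed.
5 frequencies suffice: frequency 1 → {T6, T12}; frequency 2 → {T3, T4}; frequency 3 → {T2}; frequency 4 → {T8}; frequency 5 → {T13, T10}. Every pair that conflicts lands in different frequencies.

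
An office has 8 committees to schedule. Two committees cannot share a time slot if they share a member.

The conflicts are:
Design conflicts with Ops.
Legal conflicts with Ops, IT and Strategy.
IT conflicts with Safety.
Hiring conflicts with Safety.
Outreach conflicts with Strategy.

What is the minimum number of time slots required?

Design and Ops conflict, so at least 2 time slots are needed.
A valid assignment using 2 time slots: Design=1, Legal=1, Ops=2, IT=2, Hiring=2, Outreach=1, Strategy=2, Safety=1. Every pair that conflicts lands in different time slots.

2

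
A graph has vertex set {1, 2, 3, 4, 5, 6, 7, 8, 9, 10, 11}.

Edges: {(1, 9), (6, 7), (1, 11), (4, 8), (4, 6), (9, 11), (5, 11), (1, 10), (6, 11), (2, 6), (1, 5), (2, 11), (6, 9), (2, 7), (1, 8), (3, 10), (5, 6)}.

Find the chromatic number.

3

1, 9, 11 are pairwise adjacent, so at least 3 colors are needed.
3 colors suffice: 1=a, 2=c, 3=a, 4=c, 5=c, 6=a, 7=b, 8=b, 9=c, 10=b, 11=b. Each edge has distinct colors on its endpoints.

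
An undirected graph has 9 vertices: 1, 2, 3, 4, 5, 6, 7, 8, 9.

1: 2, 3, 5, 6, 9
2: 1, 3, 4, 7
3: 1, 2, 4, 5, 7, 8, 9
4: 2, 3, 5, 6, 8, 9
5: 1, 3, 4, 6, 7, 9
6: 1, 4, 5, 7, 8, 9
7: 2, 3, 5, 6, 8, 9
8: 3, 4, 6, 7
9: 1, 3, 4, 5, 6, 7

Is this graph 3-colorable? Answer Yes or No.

No

1, 5, 6, 9 are mutually adjacent (a clique of size 4), so at least 4 colors are needed.
So 3 colors are not enough.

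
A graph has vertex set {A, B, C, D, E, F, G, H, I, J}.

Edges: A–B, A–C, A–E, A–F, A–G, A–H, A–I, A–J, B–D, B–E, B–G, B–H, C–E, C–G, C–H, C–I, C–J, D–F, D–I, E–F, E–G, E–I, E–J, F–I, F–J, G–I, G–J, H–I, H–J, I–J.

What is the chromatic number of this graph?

A, C, E, G, I, J form a clique, so at least 6 colors are needed.
A valid assignment using 6 colors: A=2, B=1, C=5, D=2, E=4, F=5, G=6, H=4, I=1, J=3. Each edge has distinct colors on its endpoints.

6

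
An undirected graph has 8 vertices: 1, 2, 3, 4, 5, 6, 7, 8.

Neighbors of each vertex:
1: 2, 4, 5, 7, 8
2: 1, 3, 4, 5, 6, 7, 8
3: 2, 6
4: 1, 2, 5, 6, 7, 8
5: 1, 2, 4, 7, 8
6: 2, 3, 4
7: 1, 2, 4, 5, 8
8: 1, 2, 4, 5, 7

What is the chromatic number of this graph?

6

1, 2, 4, 5, 7, 8 form a clique, so at least 6 colors are needed.
6 colors suffice: color red → {2}; color blue → {3, 4}; color green → {6, 7}; color yellow → {1}; color purple → {8}; color orange → {5}. Every edge joins two different colors.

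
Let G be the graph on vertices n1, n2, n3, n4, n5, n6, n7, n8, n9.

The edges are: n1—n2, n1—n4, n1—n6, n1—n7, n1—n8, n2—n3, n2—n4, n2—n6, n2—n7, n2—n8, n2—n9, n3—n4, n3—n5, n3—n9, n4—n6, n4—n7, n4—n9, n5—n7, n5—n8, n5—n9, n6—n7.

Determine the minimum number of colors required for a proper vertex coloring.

5

n1, n2, n4, n6, n7 are pairwise adjacent (a clique of size 5), so at least 5 colors are needed.
5 colors suffice: color 1 → {n2, n5}; color 2 → {n4, n8}; color 3 → {n1, n9}; color 4 → {n3, n7}; color 5 → {n6}. Every edge joins two different colors.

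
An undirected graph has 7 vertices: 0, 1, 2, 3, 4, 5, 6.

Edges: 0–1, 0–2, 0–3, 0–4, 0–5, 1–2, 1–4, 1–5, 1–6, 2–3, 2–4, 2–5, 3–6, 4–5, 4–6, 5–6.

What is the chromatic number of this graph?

5

0, 1, 2, 4, 5 are pairwise adjacent (a clique of size 5), so at least 5 colors are needed.
5 colors suffice: color red → {3, 4}; color blue → {0, 6}; color green → {5}; color yellow → {2}; color purple → {1}. Each edge has distinct colors on its endpoints.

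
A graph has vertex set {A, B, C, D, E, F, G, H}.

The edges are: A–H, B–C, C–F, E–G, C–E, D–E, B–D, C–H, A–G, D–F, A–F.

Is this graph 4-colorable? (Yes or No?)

Yes

The chromatic number is 3. The cycle A-H-C-E-G-A has odd length 5, so it cannot be 2-colored; at least 3 colors are needed.
3 colors suffice: color red → {A, C, D}; color blue → {B, E, F, H}; color green → {G}.
Since 4 ≥ 3, a proper 4-coloring certainly exists.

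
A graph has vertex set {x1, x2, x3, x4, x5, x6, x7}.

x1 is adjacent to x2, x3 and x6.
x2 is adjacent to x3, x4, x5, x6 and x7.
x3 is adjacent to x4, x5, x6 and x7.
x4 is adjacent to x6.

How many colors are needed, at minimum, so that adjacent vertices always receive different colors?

x1, x2, x3, x6 are pairwise adjacent (a clique of size 4), so at least 4 colors are needed.
One proper 4-coloring: x1=4, x2=2, x3=1, x4=4, x5=3, x6=3, x7=3. Every edge joins two different colors.

4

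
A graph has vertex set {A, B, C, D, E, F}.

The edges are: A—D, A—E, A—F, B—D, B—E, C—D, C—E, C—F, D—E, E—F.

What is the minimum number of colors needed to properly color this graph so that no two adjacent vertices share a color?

B, D, E are mutually adjacent, so at least 3 colors are needed.
3 colors suffice: color 1 → {E}; color 2 → {D, F}; color 3 → {A, B, C}. Every edge joins two different colors.

3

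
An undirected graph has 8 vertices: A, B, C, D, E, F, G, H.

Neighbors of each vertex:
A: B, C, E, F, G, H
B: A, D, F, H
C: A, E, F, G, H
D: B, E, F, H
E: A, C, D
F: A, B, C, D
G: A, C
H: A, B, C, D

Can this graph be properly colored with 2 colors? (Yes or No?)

No

A, B, F are mutually adjacent, so at least 3 colors are needed.
So 2 colors are not enough.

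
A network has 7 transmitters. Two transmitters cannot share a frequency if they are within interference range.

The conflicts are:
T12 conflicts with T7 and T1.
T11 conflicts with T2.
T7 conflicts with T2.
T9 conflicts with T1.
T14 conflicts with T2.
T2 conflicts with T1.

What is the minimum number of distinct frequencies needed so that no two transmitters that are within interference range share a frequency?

2

T14 and T2 conflict, so at least 2 frequencies are needed.
2 frequencies suffice: frequency 1 → {T12, T9, T2}; frequency 2 → {T11, T7, T14, T1}. No two conflicting transmitters share a frequency.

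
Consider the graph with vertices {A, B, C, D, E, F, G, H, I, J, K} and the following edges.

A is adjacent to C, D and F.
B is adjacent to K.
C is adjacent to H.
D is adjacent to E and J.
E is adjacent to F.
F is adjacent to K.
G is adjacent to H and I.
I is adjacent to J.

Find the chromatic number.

3

The cycle G-H-C-A-D-J-I-G has odd length 7, so it cannot be 2-colored; at least 3 colors are needed.
3 colors suffice: color 1 → {B, D, F, H, I}; color 2 → {A, E, G, J, K}; color 3 → {C}. No two adjacent vertices share a color.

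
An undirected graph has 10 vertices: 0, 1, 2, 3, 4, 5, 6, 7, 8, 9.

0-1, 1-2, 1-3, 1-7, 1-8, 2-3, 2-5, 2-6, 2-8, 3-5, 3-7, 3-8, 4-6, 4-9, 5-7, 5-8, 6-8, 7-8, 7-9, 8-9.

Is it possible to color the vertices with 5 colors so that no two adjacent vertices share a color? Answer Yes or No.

Yes

The chromatic number is 4. 1, 3, 7, 8 are mutually adjacent (a clique of size 4), so at least 4 colors are needed.
A valid assignment using 4 colors: 0=a, 1=c, 2=b, 3=d, 4=a, 5=c, 6=c, 7=b, 8=a, 9=c.
Since 5 ≥ 4, a proper 5-coloring certainly exists.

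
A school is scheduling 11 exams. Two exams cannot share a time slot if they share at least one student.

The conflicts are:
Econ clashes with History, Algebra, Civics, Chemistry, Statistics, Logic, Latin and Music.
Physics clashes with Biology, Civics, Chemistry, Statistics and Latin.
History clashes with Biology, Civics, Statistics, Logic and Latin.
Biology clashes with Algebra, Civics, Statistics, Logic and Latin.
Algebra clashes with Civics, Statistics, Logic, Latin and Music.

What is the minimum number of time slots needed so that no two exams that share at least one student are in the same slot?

3

Biology, Algebra, Latin are mutually in conflict, so at least 3 time slots are needed.
3 time slots suffice: Econ=1, Physics=2, History=2, Biology=1, Algebra=2, Civics=3, Chemistry=3, Statistics=3, Logic=3, Latin=3, Music=3. No two conflicting exams share a time slot.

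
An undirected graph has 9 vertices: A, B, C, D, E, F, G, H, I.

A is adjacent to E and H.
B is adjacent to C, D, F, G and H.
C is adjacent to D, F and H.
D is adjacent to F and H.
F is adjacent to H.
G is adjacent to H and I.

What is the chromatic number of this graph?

B, C, D, F, H are pairwise adjacent (a clique of size 5), so at least 5 colors are needed.
5 colors suffice: A=blue, B=blue, C=yellow, D=green, E=red, F=purple, G=green, H=red, I=red. Every edge joins two different colors.

5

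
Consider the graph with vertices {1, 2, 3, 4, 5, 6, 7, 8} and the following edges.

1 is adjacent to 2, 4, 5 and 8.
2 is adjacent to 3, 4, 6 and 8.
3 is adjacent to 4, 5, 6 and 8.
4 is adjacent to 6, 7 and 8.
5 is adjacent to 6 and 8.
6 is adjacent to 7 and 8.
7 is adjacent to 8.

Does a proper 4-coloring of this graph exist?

2, 3, 4, 6, 8 are mutually adjacent (a clique of size 5), so at least 5 colors are needed.
So 4 colors are not enough.

No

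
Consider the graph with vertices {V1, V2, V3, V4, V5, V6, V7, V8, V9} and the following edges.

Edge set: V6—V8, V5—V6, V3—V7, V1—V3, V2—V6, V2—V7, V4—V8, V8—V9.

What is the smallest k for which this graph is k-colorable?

V2 and V6 are adjacent, so at least 2 colors are needed.
One proper 2-coloring: V1=1, V2=2, V3=2, V4=1, V5=2, V6=1, V7=1, V8=2, V9=1. No two adjacent vertices share a color.

2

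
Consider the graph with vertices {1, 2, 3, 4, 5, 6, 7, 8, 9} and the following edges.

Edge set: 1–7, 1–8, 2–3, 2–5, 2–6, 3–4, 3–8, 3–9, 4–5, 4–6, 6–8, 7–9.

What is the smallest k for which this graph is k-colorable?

The cycle 1-8-3-9-7-1 has odd length 5, so it cannot be 2-colored; at least 3 colors are needed.
3 colors suffice: color a → {1, 3, 5, 6}; color b → {2, 4, 8, 9}; color c → {7}. No two adjacent vertices share a color.

3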